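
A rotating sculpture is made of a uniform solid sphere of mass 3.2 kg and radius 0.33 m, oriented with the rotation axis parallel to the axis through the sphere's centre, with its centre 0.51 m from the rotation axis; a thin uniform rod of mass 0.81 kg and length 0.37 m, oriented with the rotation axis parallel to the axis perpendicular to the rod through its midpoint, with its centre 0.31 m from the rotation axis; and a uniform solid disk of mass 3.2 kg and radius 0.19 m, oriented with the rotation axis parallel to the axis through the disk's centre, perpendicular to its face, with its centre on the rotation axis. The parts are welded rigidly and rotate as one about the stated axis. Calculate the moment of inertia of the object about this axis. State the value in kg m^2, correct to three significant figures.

Solid sphere: I_cm = (2/5)MR² = (2/5)(3.2)(0.33)² = 0.13939 kg m^2; centre at d = 0.51 m, so the parallel axis theorem gives I = 0.13939 + (3.2)(0.51)² = 0.97171 kg m^2.
Thin rod: I_cm = (1/12)ML² = (1/12)(0.81)(0.37)² = 0.0092408 kg m^2; centre at d = 0.31 m, so the parallel axis theorem gives I = 0.0092408 + (0.81)(0.31)² = 0.087082 kg m^2.
Solid disk: I_cm = (1/2)MR² = (1/2)(3.2)(0.19)² = 0.05776 kg m^2; axis through the centre, so I = 0.05776 kg m^2.
Total I = 0.97171 + 0.087082 + 0.05776 = 1.1166 kg m^2.

1.12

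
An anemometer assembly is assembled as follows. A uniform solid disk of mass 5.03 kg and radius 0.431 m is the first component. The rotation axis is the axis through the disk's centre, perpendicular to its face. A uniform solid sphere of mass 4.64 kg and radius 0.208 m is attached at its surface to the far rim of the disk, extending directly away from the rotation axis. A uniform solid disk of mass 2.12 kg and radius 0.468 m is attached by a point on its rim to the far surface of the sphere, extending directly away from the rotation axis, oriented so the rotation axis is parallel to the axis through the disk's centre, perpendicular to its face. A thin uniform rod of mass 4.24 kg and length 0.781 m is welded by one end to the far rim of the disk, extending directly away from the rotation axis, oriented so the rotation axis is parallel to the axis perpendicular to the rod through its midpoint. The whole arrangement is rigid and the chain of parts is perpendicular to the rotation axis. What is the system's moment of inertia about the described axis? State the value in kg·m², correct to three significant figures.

26.6

Solid disk: I_cm = (1/2)MR² = (1/2)(5.03)(0.431)² = 0.46719 kg·m²; axis through the centre, so I = 0.46719 kg·m².
Solid sphere: I_cm = (2/5)MR² = (2/5)(4.64)(0.208)² = 0.080298 kg·m²; centre at d = 0.431 + 0.208 = 0.639 m, so I = I_cm + Md² gives I = 0.080298 + (4.64)(0.639)² = 1.9749 kg·m².
Solid disk: I_cm = (1/2)MR² = (1/2)(2.12)(0.468)² = 0.23217 kg·m²; centre at d = 0.431 + 0.208 + 0.208 + 0.468 = 1.315 m, so I = I_cm + Md² gives I = 0.23217 + (2.12)(1.315)² = 3.8981 kg·m².
Thin rod: I_cm = (1/12)ML² = (1/12)(4.24)(0.781)² = 0.21552 kg·m²; centre at d = 0.431 + 0.208 + 0.208 + 0.468 + 0.468 + 0.3905 = 2.1735 m, so I = I_cm + Md² gives I = 0.21552 + (4.24)(2.1735)² = 20.246 kg·m².
Total I = 0.46719 + 1.9749 + 3.8981 + 20.246 = 26.586 kg·m².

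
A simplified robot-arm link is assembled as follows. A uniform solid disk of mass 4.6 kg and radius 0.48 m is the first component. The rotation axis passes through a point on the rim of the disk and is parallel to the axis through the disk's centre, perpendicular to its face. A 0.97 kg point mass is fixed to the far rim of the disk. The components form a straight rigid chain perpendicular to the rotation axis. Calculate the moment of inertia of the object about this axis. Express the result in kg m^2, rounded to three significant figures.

Solid disk: I_cm = (1/2)MR² = (1/2)(4.6)(0.48)² = 0.52992 kg m^2; centre at d = 0.48 m, so the parallel axis theorem gives I = 0.52992 + (4.6)(0.48)² = 1.5898 kg m^2.
Point mass: I_cm = 0; centre at d = 0.48 + 0.48 = 0.96 m, so the parallel axis theorem gives I = 0 + (0.97)(0.96)² = 0.89395 kg m^2.
Total I = 1.5898 + 0.89395 = 2.4837 kg m^2.

2.48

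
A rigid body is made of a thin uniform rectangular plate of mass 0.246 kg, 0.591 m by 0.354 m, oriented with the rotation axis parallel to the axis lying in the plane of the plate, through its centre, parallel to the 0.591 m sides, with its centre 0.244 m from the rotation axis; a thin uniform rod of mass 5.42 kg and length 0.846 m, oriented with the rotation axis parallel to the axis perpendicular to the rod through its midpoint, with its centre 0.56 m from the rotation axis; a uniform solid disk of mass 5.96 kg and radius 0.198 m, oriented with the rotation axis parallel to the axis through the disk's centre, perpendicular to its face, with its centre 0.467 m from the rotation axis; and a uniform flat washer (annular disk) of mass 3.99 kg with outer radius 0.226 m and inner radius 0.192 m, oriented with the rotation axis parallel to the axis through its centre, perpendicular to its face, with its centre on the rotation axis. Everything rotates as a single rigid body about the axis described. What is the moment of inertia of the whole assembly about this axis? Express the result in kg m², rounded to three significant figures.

Rectangular plate: I_cm = (1/12)Mb² = (1/12)(0.246)(0.354)² = 0.002569 kg m²; centre at d = 0.244 m, so I = I_cm + Md² gives I = 0.002569 + (0.246)(0.244)² = 0.017215 kg m².
Thin rod: I_cm = (1/12)ML² = (1/12)(5.42)(0.846)² = 0.32327 kg m²; centre at d = 0.56 m, so I = I_cm + Md² gives I = 0.32327 + (5.42)(0.56)² = 2.023 kg m².
Solid disk: I_cm = (1/2)MR² = (1/2)(5.96)(0.198)² = 0.11683 kg m²; centre at d = 0.467 m, so I = I_cm + Md² gives I = 0.11683 + (5.96)(0.467)² = 1.4166 kg m².
Annular disk: I_cm = (1/2)M(R²+r²) = (1/2)(3.99)[(0.226)² + (0.192)²] = 0.17544 kg m²; axis through the centre, so I = 0.17544 kg m².
Total I = 0.017215 + 2.023 + 1.4166 + 0.17544 = 3.6323 kg m².

3.63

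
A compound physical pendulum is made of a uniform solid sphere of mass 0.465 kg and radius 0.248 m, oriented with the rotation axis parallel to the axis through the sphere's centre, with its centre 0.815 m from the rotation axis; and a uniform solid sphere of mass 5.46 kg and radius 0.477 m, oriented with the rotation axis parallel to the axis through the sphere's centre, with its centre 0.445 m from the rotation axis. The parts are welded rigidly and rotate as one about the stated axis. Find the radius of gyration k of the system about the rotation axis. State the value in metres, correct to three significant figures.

Solid sphere: I_cm = (2/5)MR² = (2/5)(0.465)(0.248)² = 0.01144 kg m^2; centre at d = 0.815 m, so the parallel axis theorem gives I = 0.01144 + (0.465)(0.815)² = 0.3203 kg m^2.
Solid sphere: I_cm = (2/5)MR² = (2/5)(5.46)(0.477)² = 0.49692 kg m^2; centre at d = 0.445 m, so the parallel axis theorem gives I = 0.49692 + (5.46)(0.445)² = 1.5781 kg m^2.
Total I = 1.8984 kg m^2; total mass M = 5.925 kg.
k = √(I/M) = √(1.8984/5.925) = 0.56605 m.

0.566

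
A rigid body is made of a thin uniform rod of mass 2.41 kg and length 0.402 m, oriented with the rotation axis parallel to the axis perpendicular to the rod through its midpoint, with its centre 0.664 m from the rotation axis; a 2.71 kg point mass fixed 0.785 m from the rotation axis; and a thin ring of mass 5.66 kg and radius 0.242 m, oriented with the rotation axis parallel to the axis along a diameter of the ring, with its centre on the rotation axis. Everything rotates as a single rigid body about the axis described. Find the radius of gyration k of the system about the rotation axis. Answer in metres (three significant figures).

Thin rod: I_cm = (1/12)ML² = (1/12)(2.41)(0.402)² = 0.032455 kg·m²; centre at d = 0.664 m, so I = I_cm + Md² gives I = 0.032455 + (2.41)(0.664)² = 1.095 kg·m².
Point mass: I_cm = 0; centre at d = 0.785 m, so I = I_cm + Md² gives I = 0 + (2.71)(0.785)² = 1.67 kg·m².
Thin ring: I_cm = (1/2)MR² = (1/2)(5.66)(0.242)² = 0.16574 kg·m²; axis through the centre, so I = 0.16574 kg·m².
Total I = 2.9307 kg·m²; total mass M = 10.78 kg.
k = √(I/M) = √(2.9307/10.78) = 0.52141 m.

0.521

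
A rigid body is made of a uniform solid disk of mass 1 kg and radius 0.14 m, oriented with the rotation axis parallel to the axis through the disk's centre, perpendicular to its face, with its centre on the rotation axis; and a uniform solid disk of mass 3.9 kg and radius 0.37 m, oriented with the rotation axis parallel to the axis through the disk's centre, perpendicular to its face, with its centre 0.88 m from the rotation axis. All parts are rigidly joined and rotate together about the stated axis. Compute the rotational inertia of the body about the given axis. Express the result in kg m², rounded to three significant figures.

3.30

Solid disk: I_cm = (1/2)MR² = (1/2)(1)(0.14)² = 0.0098 kg m²; axis through the centre, so I = 0.0098 kg m².
Solid disk: I_cm = (1/2)MR² = (1/2)(3.9)(0.37)² = 0.26695 kg m²; centre at d = 0.88 m, so I = I_cm + Md² gives I = 0.26695 + (3.9)(0.88)² = 3.2871 kg m².
Total I = 0.0098 + 3.2871 = 3.2969 kg m².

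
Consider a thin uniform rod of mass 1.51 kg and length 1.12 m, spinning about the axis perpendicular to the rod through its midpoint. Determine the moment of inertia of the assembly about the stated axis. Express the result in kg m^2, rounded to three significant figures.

0.158

I_cm = (1/12)ML² = (1/12)(1.51)(1.12)² = 0.15785 kg m^2; axis through the centre, so I = 0.15785 kg m^2.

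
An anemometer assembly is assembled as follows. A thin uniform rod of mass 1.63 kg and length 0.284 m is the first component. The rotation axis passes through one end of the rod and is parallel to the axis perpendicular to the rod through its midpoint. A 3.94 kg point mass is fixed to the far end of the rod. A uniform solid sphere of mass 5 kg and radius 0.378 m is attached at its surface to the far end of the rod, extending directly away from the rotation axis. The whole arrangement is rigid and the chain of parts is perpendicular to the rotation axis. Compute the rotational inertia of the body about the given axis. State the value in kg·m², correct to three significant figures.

2.84

Thin rod: I_cm = (1/12)ML² = (1/12)(1.63)(0.284)² = 0.010956 kg·m²; centre at d = 0.142 m, so I = I_cm + Md² gives I = 0.010956 + (1.63)(0.142)² = 0.043823 kg·m².
Point mass: I_cm = 0; centre at d = 0.142 + 0.142 = 0.284 m, so I = I_cm + Md² gives I = 0 + (3.94)(0.284)² = 0.31778 kg·m².
Solid sphere: I_cm = (2/5)MR² = (2/5)(5)(0.378)² = 0.28577 kg·m²; centre at d = 0.142 + 0.142 + 0.378 = 0.662 m, so I = I_cm + Md² gives I = 0.28577 + (5)(0.662)² = 2.477 kg·m².
Total I = 0.043823 + 0.31778 + 2.477 = 2.8386 kg·m².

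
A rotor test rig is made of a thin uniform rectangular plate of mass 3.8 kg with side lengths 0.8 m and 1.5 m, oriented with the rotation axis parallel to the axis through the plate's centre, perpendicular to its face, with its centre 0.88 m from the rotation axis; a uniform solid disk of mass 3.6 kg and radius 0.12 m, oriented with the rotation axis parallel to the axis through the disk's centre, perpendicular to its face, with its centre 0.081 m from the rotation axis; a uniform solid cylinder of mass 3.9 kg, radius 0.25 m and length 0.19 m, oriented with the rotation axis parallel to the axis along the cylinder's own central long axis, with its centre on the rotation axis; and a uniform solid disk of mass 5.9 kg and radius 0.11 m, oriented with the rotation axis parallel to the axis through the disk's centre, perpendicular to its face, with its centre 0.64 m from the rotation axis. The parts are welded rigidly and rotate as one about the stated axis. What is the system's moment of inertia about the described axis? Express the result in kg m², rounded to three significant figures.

6.48

Rectangular plate: I_cm = (1/12)M(a²+b²) = (1/12)(3.8)[(0.8)² + (1.5)²] = 0.91517 kg m²; centre at d = 0.88 m, so I = I_cm + Md² gives I = 0.91517 + (3.8)(0.88)² = 3.8579 kg m².
Solid disk: I_cm = (1/2)MR² = (1/2)(3.6)(0.12)² = 0.02592 kg m²; centre at d = 0.081 m, so I = I_cm + Md² gives I = 0.02592 + (3.6)(0.081)² = 0.04954 kg m².
Solid cylinder: I_cm = (1/2)MR² = (1/2)(3.9)(0.25)² = 0.12187 kg m²; axis through the centre, so I = 0.12187 kg m².
Solid disk: I_cm = (1/2)MR² = (1/2)(5.9)(0.11)² = 0.035695 kg m²; centre at d = 0.64 m, so I = I_cm + Md² gives I = 0.035695 + (5.9)(0.64)² = 2.4523 kg m².
Total I = 3.8579 + 0.04954 + 0.12187 + 2.4523 = 6.4816 kg m².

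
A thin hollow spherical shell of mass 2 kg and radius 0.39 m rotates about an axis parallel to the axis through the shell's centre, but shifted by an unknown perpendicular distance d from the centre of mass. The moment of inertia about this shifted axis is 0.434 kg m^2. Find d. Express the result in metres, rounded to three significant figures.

About the centre-of-mass axis, I_cm = (2/3)MR² = (2/3)(2)(0.39)² = 0.2028 kg m^2.
Parallel axis theorem: I = I_cm + Md², so Md² = 0.434 − 0.2028 = 0.2312 kg m^2.
d = √(0.2312 / 2) = 0.34 m.

0.340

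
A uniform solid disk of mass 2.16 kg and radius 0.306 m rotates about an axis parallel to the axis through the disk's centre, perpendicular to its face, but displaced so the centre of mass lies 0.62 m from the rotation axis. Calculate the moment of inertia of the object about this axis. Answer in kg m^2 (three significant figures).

0.931

I_cm = (1/2)MR² = (1/2)(2.16)(0.306)² = 0.10113 kg m^2; centre at d = 0.62 m, so the parallel axis theorem gives I = 0.10113 + (2.16)(0.62)² = 0.93143 kg m^2.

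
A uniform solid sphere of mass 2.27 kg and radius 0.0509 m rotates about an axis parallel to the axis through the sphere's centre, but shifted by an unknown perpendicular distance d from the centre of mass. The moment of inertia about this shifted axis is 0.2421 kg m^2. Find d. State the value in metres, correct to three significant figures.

0.325

About the centre-of-mass axis, I_cm = (2/5)MR² = (2/5)(2.27)(0.0509)² = 0.0023525 kg m^2.
Parallel axis theorem: I = I_cm + Md², so Md² = 0.2421 − 0.0023525 = 0.23975 kg m^2.
d = √(0.23975 / 2.27) = 0.32499 m.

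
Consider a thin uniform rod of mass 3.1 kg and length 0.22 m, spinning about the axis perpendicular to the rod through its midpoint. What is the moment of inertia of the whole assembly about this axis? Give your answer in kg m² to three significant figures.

0.0125

I_cm = (1/12)ML² = (1/12)(3.1)(0.22)² = 0.012503 kg m²; axis through the centre, so I = 0.012503 kg m².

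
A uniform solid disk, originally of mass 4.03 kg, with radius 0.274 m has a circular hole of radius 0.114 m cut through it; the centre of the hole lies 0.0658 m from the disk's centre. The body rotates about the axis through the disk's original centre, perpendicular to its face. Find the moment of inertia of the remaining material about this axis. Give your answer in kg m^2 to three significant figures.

Unpierced body about its centre: I₀ = (1/2)MR² = (1/2)(4.03)(0.274)² = 0.15128 kg m^2.
The removed disk has mass m = M·(r/R)² = (4.03)(0.114/0.274)² = 0.69761 kg (same uniform areal density).
Its moment of inertia about the rotation axis (parallel-axis theorem): I_hole = (1/2)mr² + md² = (1/2)(0.69761)(0.114)² + (0.69761)(0.0658)² = 0.0075535 kg m^2.
Treating the hole as negative mass, I = I₀ − I_hole = 0.15128 − 0.0075535 = 0.14372 kg m^2.

0.144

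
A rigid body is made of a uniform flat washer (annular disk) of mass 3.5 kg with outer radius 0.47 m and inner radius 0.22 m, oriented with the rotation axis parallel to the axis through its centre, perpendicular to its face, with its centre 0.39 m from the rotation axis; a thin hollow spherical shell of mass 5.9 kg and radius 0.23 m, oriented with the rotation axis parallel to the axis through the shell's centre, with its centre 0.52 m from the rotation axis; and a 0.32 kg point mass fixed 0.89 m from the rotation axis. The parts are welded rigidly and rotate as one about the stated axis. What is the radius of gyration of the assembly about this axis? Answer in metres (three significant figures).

Annular disk: I_cm = (1/2)M(R²+r²) = (1/2)(3.5)[(0.47)² + (0.22)²] = 0.47127 kg m^2; centre at d = 0.39 m, so I = I_cm + Md² gives I = 0.47127 + (3.5)(0.39)² = 1.0036 kg m^2.
Spherical shell: I_cm = (2/3)MR² = (2/3)(5.9)(0.23)² = 0.20807 kg m^2; centre at d = 0.52 m, so I = I_cm + Md² gives I = 0.20807 + (5.9)(0.52)² = 1.8034 kg m^2.
Point mass: I_cm = 0; centre at d = 0.89 m, so I = I_cm + Md² gives I = 0 + (0.32)(0.89)² = 0.25347 kg m^2.
Total I = 3.0605 kg m^2; total mass M = 9.72 kg.
k = √(I/M) = √(3.0605/9.72) = 0.56113 m.

0.561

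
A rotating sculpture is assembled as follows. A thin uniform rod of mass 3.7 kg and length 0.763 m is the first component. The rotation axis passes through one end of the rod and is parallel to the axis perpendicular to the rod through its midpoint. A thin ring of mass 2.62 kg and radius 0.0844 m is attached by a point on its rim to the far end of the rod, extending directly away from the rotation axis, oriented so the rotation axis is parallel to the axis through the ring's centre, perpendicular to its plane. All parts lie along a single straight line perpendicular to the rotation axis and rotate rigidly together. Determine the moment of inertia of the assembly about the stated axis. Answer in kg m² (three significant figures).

2.62

Thin rod: I_cm = (1/12)ML² = (1/12)(3.7)(0.763)² = 0.1795 kg m²; centre at d = 0.3815 m, so the parallel axis theorem gives I = 0.1795 + (3.7)(0.3815)² = 0.71801 kg m².
Thin ring: I_cm = MR² = (2.62)(0.0844)² = 0.018663 kg m²; centre at d = 0.3815 + 0.3815 + 0.0844 = 0.8474 m, so the parallel axis theorem gives I = 0.018663 + (2.62)(0.8474)² = 1.9001 kg m².
Total I = 0.71801 + 1.9001 = 2.6181 kg m².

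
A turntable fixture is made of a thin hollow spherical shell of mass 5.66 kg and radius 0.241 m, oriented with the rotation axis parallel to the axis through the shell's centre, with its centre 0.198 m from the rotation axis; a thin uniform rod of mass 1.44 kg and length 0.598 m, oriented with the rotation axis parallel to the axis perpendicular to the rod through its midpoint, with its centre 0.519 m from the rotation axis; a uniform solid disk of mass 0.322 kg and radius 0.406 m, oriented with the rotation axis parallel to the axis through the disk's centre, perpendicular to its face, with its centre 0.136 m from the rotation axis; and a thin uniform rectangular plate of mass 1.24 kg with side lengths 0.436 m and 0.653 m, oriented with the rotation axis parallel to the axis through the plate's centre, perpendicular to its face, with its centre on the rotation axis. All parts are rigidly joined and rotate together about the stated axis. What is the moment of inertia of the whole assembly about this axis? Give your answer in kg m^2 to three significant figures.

0.968

Spherical shell: I_cm = (2/3)MR² = (2/3)(5.66)(0.241)² = 0.21916 kg m^2; centre at d = 0.198 m, so I = I_cm + Md² gives I = 0.21916 + (5.66)(0.198)² = 0.44105 kg m^2.
Thin rod: I_cm = (1/12)ML² = (1/12)(1.44)(0.598)² = 0.042912 kg m^2; centre at d = 0.519 m, so I = I_cm + Md² gives I = 0.042912 + (1.44)(0.519)² = 0.43079 kg m^2.
Solid disk: I_cm = (1/2)MR² = (1/2)(0.322)(0.406)² = 0.026539 kg m^2; centre at d = 0.136 m, so I = I_cm + Md² gives I = 0.026539 + (0.322)(0.136)² = 0.032494 kg m^2.
Rectangular plate: I_cm = (1/12)M(a²+b²) = (1/12)(1.24)[(0.436)² + (0.653)²] = 0.063706 kg m^2; axis through the centre, so I = 0.063706 kg m^2.
Total I = 0.44105 + 0.43079 + 0.032494 + 0.063706 = 0.96805 kg m^2.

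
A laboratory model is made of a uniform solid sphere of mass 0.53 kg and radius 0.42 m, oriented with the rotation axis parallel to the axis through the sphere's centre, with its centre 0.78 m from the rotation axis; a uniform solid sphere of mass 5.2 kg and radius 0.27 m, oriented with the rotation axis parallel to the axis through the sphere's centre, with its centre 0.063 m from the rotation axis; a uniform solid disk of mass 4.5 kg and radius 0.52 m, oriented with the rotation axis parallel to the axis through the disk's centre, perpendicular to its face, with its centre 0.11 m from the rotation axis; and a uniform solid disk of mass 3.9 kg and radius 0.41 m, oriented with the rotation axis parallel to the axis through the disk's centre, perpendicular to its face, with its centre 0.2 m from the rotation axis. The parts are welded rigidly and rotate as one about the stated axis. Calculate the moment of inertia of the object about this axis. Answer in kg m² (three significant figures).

1.68

Solid sphere: I_cm = (2/5)MR² = (2/5)(0.53)(0.42)² = 0.037397 kg m²; centre at d = 0.78 m, so I = I_cm + Md² gives I = 0.037397 + (0.53)(0.78)² = 0.35985 kg m².
Solid sphere: I_cm = (2/5)MR² = (2/5)(5.2)(0.27)² = 0.15163 kg m²; centre at d = 0.063 m, so I = I_cm + Md² gives I = 0.15163 + (5.2)(0.063)² = 0.17227 kg m².
Solid disk: I_cm = (1/2)MR² = (1/2)(4.5)(0.52)² = 0.6084 kg m²; centre at d = 0.11 m, so I = I_cm + Md² gives I = 0.6084 + (4.5)(0.11)² = 0.66285 kg m².
Solid disk: I_cm = (1/2)MR² = (1/2)(3.9)(0.41)² = 0.32779 kg m²; centre at d = 0.2 m, so I = I_cm + Md² gives I = 0.32779 + (3.9)(0.2)² = 0.48379 kg m².
Total I = 0.35985 + 0.17227 + 0.66285 + 0.48379 = 1.6788 kg m².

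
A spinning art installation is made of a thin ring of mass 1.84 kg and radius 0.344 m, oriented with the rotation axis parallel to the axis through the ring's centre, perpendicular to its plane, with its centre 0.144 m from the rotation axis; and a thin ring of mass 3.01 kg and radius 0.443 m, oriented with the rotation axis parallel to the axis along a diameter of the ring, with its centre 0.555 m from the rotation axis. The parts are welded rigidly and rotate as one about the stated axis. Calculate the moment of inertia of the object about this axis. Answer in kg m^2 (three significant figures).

Thin ring: I_cm = MR² = (1.84)(0.344)² = 0.21774 kg m^2; centre at d = 0.144 m, so the parallel axis theorem gives I = 0.21774 + (1.84)(0.144)² = 0.25589 kg m^2.
Thin ring: I_cm = (1/2)MR² = (1/2)(3.01)(0.443)² = 0.29535 kg m^2; centre at d = 0.555 m, so the parallel axis theorem gives I = 0.29535 + (3.01)(0.555)² = 1.2225 kg m^2.
Total I = 0.25589 + 1.2225 = 1.4784 kg m^2.

1.48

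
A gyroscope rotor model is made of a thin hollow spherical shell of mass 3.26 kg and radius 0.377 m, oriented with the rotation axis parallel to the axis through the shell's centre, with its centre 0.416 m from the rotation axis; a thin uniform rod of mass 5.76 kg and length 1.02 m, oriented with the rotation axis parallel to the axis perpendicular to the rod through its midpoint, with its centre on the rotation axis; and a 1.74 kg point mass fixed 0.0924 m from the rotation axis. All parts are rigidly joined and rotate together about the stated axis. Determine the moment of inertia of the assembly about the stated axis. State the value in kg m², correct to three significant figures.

1.39

Spherical shell: I_cm = (2/3)MR² = (2/3)(3.26)(0.377)² = 0.30889 kg m²; centre at d = 0.416 m, so the parallel axis theorem gives I = 0.30889 + (3.26)(0.416)² = 0.87306 kg m².
Thin rod: I_cm = (1/12)ML² = (1/12)(5.76)(1.02)² = 0.49939 kg m²; axis through the centre, so I = 0.49939 kg m².
Point mass: I_cm = 0; centre at d = 0.0924 m, so the parallel axis theorem gives I = 0 + (1.74)(0.0924)² = 0.014856 kg m².
Total I = 0.87306 + 0.49939 + 0.014856 = 1.3873 kg m².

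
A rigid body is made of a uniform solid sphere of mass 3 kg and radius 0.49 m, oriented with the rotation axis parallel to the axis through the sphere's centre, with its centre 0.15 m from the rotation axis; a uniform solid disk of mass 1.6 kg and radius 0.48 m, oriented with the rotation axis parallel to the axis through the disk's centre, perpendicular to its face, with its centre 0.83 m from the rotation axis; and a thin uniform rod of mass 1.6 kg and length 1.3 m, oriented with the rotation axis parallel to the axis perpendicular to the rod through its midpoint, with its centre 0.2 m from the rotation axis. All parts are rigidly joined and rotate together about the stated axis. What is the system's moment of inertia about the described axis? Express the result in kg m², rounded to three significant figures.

1.93

Solid sphere: I_cm = (2/5)MR² = (2/5)(3)(0.49)² = 0.28812 kg m²; centre at d = 0.15 m, so I = I_cm + Md² gives I = 0.28812 + (3)(0.15)² = 0.35562 kg m².
Solid disk: I_cm = (1/2)MR² = (1/2)(1.6)(0.48)² = 0.18432 kg m²; centre at d = 0.83 m, so I = I_cm + Md² gives I = 0.18432 + (1.6)(0.83)² = 1.2866 kg m².
Thin rod: I_cm = (1/12)ML² = (1/12)(1.6)(1.3)² = 0.22533 kg m²; centre at d = 0.2 m, so I = I_cm + Md² gives I = 0.22533 + (1.6)(0.2)² = 0.28933 kg m².
Total I = 0.35562 + 1.2866 + 0.28933 = 1.9315 kg m².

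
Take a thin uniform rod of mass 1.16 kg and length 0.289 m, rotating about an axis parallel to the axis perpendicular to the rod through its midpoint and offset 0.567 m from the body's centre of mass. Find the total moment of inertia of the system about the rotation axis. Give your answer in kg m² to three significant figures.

0.381

I_cm = (1/12)ML² = (1/12)(1.16)(0.289)² = 0.0080737 kg m²; centre at d = 0.567 m, so I = I_cm + Md² gives I = 0.0080737 + (1.16)(0.567)² = 0.381 kg m².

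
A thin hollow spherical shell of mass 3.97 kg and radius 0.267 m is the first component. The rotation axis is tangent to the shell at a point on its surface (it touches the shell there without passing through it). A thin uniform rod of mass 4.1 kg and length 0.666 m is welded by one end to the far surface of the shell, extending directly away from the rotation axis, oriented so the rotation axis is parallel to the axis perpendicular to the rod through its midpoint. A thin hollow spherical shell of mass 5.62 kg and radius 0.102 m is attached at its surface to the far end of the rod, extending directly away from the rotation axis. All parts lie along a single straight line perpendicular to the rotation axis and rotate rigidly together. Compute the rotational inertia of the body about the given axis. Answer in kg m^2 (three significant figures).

13.3

Spherical shell: I_cm = (2/3)MR² = (2/3)(3.97)(0.267)² = 0.18868 kg m^2; centre at d = 0.267 m, so I = I_cm + Md² gives I = 0.18868 + (3.97)(0.267)² = 0.4717 kg m^2.
Thin rod: I_cm = (1/12)ML² = (1/12)(4.1)(0.666)² = 0.15155 kg m^2; centre at d = 0.267 + 0.267 + 0.333 = 0.867 m, so I = I_cm + Md² gives I = 0.15155 + (4.1)(0.867)² = 3.2335 kg m^2.
Spherical shell: I_cm = (2/3)MR² = (2/3)(5.62)(0.102)² = 0.03898 kg m^2; centre at d = 0.267 + 0.267 + 0.333 + 0.333 + 0.102 = 1.302 m, so I = I_cm + Md² gives I = 0.03898 + (5.62)(1.302)² = 9.566 kg m^2.
Total I = 0.4717 + 3.2335 + 9.566 = 13.271 kg m^2.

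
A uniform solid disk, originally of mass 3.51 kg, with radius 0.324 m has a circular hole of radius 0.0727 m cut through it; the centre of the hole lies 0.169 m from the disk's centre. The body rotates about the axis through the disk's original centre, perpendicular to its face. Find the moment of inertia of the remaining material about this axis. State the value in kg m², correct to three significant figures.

0.179

Unpierced body about its centre: I₀ = (1/2)MR² = (1/2)(3.51)(0.324)² = 0.18423 kg m².
The removed disk has mass m = M·(r/R)² = (3.51)(0.0727/0.324)² = 0.17672 kg (same uniform areal density).
Its moment of inertia about the rotation axis (parallel-axis theorem): I_hole = (1/2)mr² + md² = (1/2)(0.17672)(0.0727)² + (0.17672)(0.169)² = 0.0055143 kg m².
Treating the hole as negative mass, I = I₀ − I_hole = 0.18423 − 0.0055143 = 0.17872 kg m².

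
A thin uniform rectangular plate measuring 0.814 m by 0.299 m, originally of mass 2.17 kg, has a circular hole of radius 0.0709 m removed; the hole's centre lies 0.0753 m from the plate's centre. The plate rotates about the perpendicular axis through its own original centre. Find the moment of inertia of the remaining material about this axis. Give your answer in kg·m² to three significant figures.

0.135

Unpierced body about its centre: I₀ = (1/12)M(a²+b²) = (1/12)(2.17)[(0.814)² + (0.299)²] = 0.13599 kg·m².
The removed disk has mass m = M·πr²/(ab) = (2.17)·π(0.0709)²/(0.814·0.299) = 0.1408 kg (same uniform areal density).
Its moment of inertia about the rotation axis (parallel-axis theorem): I_hole = (1/2)mr² + md² = (1/2)(0.1408)(0.0709)² + (0.1408)(0.0753)² = 0.0011522 kg·m².
Treating the hole as negative mass, I = I₀ − I_hole = 0.13599 − 0.0011522 = 0.13483 kg·m².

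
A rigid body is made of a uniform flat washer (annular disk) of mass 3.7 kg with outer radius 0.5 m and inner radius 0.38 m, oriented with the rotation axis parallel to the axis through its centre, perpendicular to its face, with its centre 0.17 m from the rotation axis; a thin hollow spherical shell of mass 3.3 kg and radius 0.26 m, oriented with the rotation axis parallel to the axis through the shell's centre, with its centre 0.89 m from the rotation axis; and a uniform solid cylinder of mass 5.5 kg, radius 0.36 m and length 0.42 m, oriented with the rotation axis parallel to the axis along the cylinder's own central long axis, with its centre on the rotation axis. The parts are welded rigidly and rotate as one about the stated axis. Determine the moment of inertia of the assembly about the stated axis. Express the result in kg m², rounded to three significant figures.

3.96

Annular disk: I_cm = (1/2)M(R²+r²) = (1/2)(3.7)[(0.5)² + (0.38)²] = 0.72964 kg m²; centre at d = 0.17 m, so I = I_cm + Md² gives I = 0.72964 + (3.7)(0.17)² = 0.83657 kg m².
Spherical shell: I_cm = (2/3)MR² = (2/3)(3.3)(0.26)² = 0.14872 kg m²; centre at d = 0.89 m, so I = I_cm + Md² gives I = 0.14872 + (3.3)(0.89)² = 2.7626 kg m².
Solid cylinder: I_cm = (1/2)MR² = (1/2)(5.5)(0.36)² = 0.3564 kg m²; axis through the centre, so I = 0.3564 kg m².
Total I = 0.83657 + 2.7626 + 0.3564 = 3.9556 kg m².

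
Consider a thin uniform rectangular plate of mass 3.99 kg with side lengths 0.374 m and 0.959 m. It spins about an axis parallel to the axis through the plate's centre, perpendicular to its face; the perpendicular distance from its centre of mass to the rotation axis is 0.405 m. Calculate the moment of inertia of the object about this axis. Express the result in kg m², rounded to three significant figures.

I_cm = (1/12)M(a²+b²) = (1/12)(3.99)[(0.374)² + (0.959)²] = 0.3523 kg m²; centre at d = 0.405 m, so the parallel axis theorem gives I = 0.3523 + (3.99)(0.405)² = 1.0068 kg m².

1.01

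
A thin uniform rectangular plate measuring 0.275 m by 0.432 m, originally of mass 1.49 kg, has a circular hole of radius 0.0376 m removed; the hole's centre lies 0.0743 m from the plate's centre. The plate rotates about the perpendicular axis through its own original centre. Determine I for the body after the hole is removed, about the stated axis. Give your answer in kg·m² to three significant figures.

0.0322

Unpierced body about its centre: I₀ = (1/12)M(a²+b²) = (1/12)(1.49)[(0.275)² + (0.432)²] = 0.032563 kg·m².
The removed disk has mass m = M·πr²/(ab) = (1.49)·π(0.0376)²/(0.275·0.432) = 0.055705 kg (same uniform areal density).
Its moment of inertia about the rotation axis (parallel-axis theorem): I_hole = (1/2)mr² + md² = (1/2)(0.055705)(0.0376)² + (0.055705)(0.0743)² = 0.0003469 kg·m².
Treating the hole as negative mass, I = I₀ − I_hole = 0.032563 − 0.0003469 = 0.032216 kg·m².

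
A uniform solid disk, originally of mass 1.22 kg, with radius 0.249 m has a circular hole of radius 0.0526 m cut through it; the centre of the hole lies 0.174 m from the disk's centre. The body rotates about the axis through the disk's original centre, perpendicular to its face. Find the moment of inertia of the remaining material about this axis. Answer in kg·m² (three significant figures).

Unpierced body about its centre: I₀ = (1/2)MR² = (1/2)(1.22)(0.249)² = 0.037821 kg·m².
The removed disk has mass m = M·(r/R)² = (1.22)(0.0526/0.249)² = 0.054442 kg (same uniform areal density).
Its moment of inertia about the rotation axis (parallel-axis theorem): I_hole = (1/2)mr² + md² = (1/2)(0.054442)(0.0526)² + (0.054442)(0.174)² = 0.0017236 kg·m².
Treating the hole as negative mass, I = I₀ − I_hole = 0.037821 − 0.0017236 = 0.036097 kg·m².

0.0361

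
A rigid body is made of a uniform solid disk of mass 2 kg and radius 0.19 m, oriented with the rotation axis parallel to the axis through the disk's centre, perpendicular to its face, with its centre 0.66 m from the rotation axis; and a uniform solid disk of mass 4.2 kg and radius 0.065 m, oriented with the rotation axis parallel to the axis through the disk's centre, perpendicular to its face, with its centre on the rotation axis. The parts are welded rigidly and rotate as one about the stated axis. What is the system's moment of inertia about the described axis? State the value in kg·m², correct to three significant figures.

Solid disk: I_cm = (1/2)MR² = (1/2)(2)(0.19)² = 0.0361 kg·m²; centre at d = 0.66 m, so the parallel axis theorem gives I = 0.0361 + (2)(0.66)² = 0.9073 kg·m².
Solid disk: I_cm = (1/2)MR² = (1/2)(4.2)(0.065)² = 0.0088725 kg·m²; axis through the centre, so I = 0.0088725 kg·m².
Total I = 0.9073 + 0.0088725 = 0.91617 kg·m².

0.916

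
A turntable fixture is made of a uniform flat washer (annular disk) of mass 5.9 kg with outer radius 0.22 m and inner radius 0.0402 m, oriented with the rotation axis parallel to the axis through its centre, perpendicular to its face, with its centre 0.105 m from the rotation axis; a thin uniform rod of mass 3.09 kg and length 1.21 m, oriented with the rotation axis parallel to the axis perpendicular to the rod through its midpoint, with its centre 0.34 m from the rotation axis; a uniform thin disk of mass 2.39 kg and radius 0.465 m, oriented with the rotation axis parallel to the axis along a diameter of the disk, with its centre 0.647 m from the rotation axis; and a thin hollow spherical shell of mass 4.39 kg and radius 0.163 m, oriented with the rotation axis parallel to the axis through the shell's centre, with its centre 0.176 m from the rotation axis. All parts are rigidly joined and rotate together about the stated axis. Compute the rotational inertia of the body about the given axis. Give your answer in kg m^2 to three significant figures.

2.29

Annular disk: I_cm = (1/2)M(R²+r²) = (1/2)(5.9)[(0.22)² + (0.0402)²] = 0.14755 kg m^2; centre at d = 0.105 m, so the parallel axis theorem gives I = 0.14755 + (5.9)(0.105)² = 0.21259 kg m^2.
Thin rod: I_cm = (1/12)ML² = (1/12)(3.09)(1.21)² = 0.37701 kg m^2; centre at d = 0.34 m, so the parallel axis theorem gives I = 0.37701 + (3.09)(0.34)² = 0.73421 kg m^2.
Thin disk: I_cm = (1/4)MR² = (1/4)(2.39)(0.465)² = 0.12919 kg m^2; centre at d = 0.647 m, so the parallel axis theorem gives I = 0.12919 + (2.39)(0.647)² = 1.1297 kg m^2.
Spherical shell: I_cm = (2/3)MR² = (2/3)(4.39)(0.163)² = 0.077759 kg m^2; centre at d = 0.176 m, so the parallel axis theorem gives I = 0.077759 + (4.39)(0.176)² = 0.21374 kg m^2.
Total I = 0.21259 + 0.73421 + 1.1297 + 0.21374 = 2.2902 kg m^2.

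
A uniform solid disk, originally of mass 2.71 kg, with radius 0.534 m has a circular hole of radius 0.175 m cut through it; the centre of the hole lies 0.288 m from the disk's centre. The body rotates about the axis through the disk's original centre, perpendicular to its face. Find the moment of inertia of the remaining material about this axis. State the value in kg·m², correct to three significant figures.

0.358

Unpierced body about its centre: I₀ = (1/2)MR² = (1/2)(2.71)(0.534)² = 0.38639 kg·m².
The removed disk has mass m = M·(r/R)² = (2.71)(0.175/0.534)² = 0.29105 kg (same uniform areal density).
Its moment of inertia about the rotation axis (parallel-axis theorem): I_hole = (1/2)mr² + md² = (1/2)(0.29105)(0.175)² + (0.29105)(0.288)² = 0.028597 kg·m².
Treating the hole as negative mass, I = I₀ − I_hole = 0.38639 − 0.028597 = 0.35779 kg·m².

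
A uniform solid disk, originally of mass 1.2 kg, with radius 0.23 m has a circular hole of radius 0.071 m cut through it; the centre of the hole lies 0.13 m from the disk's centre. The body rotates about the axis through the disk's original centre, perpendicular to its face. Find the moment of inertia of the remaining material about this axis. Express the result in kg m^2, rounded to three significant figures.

0.0295

Unpierced body about its centre: I₀ = (1/2)MR² = (1/2)(1.2)(0.23)² = 0.03174 kg m^2.
The removed disk has mass m = M·(r/R)² = (1.2)(0.071/0.23)² = 0.11435 kg (same uniform areal density).
Its moment of inertia about the rotation axis (parallel-axis theorem): I_hole = (1/2)mr² + md² = (1/2)(0.11435)(0.071)² + (0.11435)(0.13)² = 0.0022208 kg m^2.
Treating the hole as negative mass, I = I₀ − I_hole = 0.03174 − 0.0022208 = 0.029519 kg m^2.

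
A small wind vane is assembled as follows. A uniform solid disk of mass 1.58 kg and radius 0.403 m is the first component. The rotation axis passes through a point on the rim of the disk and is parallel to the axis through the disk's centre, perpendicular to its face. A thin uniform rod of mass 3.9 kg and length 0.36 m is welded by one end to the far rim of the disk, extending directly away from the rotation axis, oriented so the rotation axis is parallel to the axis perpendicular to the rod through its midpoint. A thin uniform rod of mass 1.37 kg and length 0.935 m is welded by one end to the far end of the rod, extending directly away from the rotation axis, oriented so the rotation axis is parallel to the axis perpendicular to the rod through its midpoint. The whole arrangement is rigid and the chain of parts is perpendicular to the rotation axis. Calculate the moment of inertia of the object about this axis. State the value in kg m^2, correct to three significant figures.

7.97

Solid disk: I_cm = (1/2)MR² = (1/2)(1.58)(0.403)² = 0.1283 kg m^2; centre at d = 0.403 m, so the parallel axis theorem gives I = 0.1283 + (1.58)(0.403)² = 0.38491 kg m^2.
Thin rod: I_cm = (1/12)ML² = (1/12)(3.9)(0.36)² = 0.04212 kg m^2; centre at d = 0.403 + 0.403 + 0.18 = 0.986 m, so the parallel axis theorem gives I = 0.04212 + (3.9)(0.986)² = 3.8337 kg m^2.
Thin rod: I_cm = (1/12)ML² = (1/12)(1.37)(0.935)² = 0.099807 kg m^2; centre at d = 0.403 + 0.403 + 0.18 + 0.18 + 0.4675 = 1.6335 m, so the parallel axis theorem gives I = 0.099807 + (1.37)(1.6335)² = 3.7554 kg m^2.
Total I = 0.38491 + 3.8337 + 3.7554 = 7.974 kg m^2.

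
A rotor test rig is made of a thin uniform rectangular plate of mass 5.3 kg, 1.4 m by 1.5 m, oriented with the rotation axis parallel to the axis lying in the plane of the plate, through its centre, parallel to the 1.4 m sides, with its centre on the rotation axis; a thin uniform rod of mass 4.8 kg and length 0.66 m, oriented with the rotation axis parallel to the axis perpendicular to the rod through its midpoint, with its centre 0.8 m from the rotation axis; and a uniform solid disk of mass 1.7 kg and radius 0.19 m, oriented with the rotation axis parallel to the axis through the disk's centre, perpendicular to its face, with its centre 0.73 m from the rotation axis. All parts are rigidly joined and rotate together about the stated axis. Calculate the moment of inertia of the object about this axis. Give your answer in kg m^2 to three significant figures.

5.18

Rectangular plate: I_cm = (1/12)Mb² = (1/12)(5.3)(1.5)² = 0.99375 kg m^2; axis through the centre, so I = 0.99375 kg m^2.
Thin rod: I_cm = (1/12)ML² = (1/12)(4.8)(0.66)² = 0.17424 kg m^2; centre at d = 0.8 m, so I = I_cm + Md² gives I = 0.17424 + (4.8)(0.8)² = 3.2462 kg m^2.
Solid disk: I_cm = (1/2)MR² = (1/2)(1.7)(0.19)² = 0.030685 kg m^2; centre at d = 0.73 m, so I = I_cm + Md² gives I = 0.030685 + (1.7)(0.73)² = 0.93661 kg m^2.
Total I = 0.99375 + 3.2462 + 0.93661 = 5.1766 kg m^2.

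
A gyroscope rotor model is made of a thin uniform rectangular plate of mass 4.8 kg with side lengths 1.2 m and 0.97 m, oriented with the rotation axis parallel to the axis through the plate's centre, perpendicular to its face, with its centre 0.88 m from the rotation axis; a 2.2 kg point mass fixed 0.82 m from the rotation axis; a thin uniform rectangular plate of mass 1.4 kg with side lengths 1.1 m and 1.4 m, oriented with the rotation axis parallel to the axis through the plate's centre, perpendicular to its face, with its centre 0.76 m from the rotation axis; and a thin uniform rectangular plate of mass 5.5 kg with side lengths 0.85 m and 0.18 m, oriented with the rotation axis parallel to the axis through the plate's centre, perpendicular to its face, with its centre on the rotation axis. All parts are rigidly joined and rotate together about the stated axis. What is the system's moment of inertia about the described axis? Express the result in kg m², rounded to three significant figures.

7.67

Rectangular plate: I_cm = (1/12)M(a²+b²) = (1/12)(4.8)[(1.2)² + (0.97)²] = 0.95236 kg m²; centre at d = 0.88 m, so I = I_cm + Md² gives I = 0.95236 + (4.8)(0.88)² = 4.6695 kg m².
Point mass: I_cm = 0; centre at d = 0.82 m, so I = I_cm + Md² gives I = 0 + (2.2)(0.82)² = 1.4793 kg m².
Rectangular plate: I_cm = (1/12)M(a²+b²) = (1/12)(1.4)[(1.1)² + (1.4)²] = 0.36983 kg m²; centre at d = 0.76 m, so I = I_cm + Md² gives I = 0.36983 + (1.4)(0.76)² = 1.1785 kg m².
Rectangular plate: I_cm = (1/12)M(a²+b²) = (1/12)(5.5)[(0.85)² + (0.18)²] = 0.346 kg m²; axis through the centre, so I = 0.346 kg m².
Total I = 4.6695 + 1.4793 + 1.1785 + 0.346 = 7.6732 kg m².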